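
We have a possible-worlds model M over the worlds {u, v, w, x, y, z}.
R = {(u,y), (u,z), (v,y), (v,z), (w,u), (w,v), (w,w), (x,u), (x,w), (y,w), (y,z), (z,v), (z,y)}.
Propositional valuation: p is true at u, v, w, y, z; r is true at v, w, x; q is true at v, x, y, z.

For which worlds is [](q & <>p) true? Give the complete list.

Let φ = [](q & <>p). Evaluate φ at each world:
  u (successors {y, z}): φ is true.
  v (successors {y, z}): φ is true.
  w (successors {u, v, w}): φ is false.
  x (successors {u, w}): φ is false.
  y (successors {w, z}): φ is false.
  z (successors {v, y}): φ is true.
For instance, at v:
  At v: [](q & <>p) requires q & <>p at every successor {y, z}.
      At y: q is true, <>p is true, so q & <>p is true.
      At z: q is true, <>p is true, so q & <>p is true.
  So [](q & <>p) is true at v.
Satisfying worlds: {u, v, z}

u, v, z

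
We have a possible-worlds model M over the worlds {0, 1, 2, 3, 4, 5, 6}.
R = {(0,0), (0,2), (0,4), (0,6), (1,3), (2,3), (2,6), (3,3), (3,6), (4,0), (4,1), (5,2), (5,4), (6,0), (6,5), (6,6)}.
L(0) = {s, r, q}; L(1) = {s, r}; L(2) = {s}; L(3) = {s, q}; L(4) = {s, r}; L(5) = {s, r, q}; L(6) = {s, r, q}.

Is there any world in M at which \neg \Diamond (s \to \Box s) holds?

Recall that \Box ψ holds at a world iff ψ holds at every accessible world, and \Diamond ψ holds iff ψ holds at some accessible world.
Let φ = \neg \Diamond (s \to \Box s). Evaluate φ at each world:
  0 (successors {0, 2, 4, 6}): φ is false.
  1 (successors {3}): φ is false.
  2 (successors {3, 6}): φ is false.
  3 (successors {3, 6}): φ is false.
  4 (successors {0, 1}): φ is false.
  5 (successors {2, 4}): φ is false.
  6 (successors {0, 5, 6}): φ is false.
For instance, at 0:
  At 0: \Diamond (s \to \Box s) is true, so \neg \Diamond (s \to \Box s) is false.
    At 0: \Diamond (s \to \Box s) requires s \to \Box s at some successor in {0, 2, 4, 6}.
      s \to \Box s holds at 0, so \Diamond (s \to \Box s) is true at 0.

No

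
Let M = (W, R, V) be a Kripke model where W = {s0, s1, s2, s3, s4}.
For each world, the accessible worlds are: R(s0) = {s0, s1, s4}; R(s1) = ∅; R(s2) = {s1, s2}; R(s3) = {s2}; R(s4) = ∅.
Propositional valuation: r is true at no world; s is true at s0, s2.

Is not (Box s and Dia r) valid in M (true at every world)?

Recall that Box ψ holds at a world iff ψ holds at every accessible world, and Dia ψ holds iff ψ holds at some accessible world.
Let φ = not (Box s and Dia r). Evaluate φ at each world:
  s0 (successors {s0, s1, s4}): φ is true.
  s1 (successors ∅): φ is true.
  s2 (successors {s1, s2}): φ is true.
  s3 (successors {s2}): φ is true.
  s4 (successors ∅): φ is true.
For instance, at s0:
  At s0: Box s and Dia r is false, so not (Box s and Dia r) is true.
    At s0: Box s is false, Dia r is false, so Box s and Dia r is false.
      At s0: Box s requires s at every successor {s0, s1, s4}.
        s fails at s1, so Box s is false at s0.
      At s0: Dia r requires r at some successor in {s0, s1, s4}.
        At s0: r is false.
        At s1: r is false.
        At s4: r is false.
      So Dia r is false at s0.

Yes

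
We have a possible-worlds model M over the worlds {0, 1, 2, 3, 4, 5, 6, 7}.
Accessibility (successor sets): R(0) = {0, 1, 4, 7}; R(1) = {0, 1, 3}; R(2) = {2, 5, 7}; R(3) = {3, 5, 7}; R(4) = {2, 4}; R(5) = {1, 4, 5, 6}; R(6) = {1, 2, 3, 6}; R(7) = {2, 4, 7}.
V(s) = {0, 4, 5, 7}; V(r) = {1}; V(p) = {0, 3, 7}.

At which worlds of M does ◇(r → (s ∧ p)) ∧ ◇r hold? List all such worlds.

0, 1, 5, 6

Let φ = ◇(r → (s ∧ p)) ∧ ◇r. Evaluate φ at each world:
  0 (successors {0, 1, 4, 7}): φ is true.
  1 (successors {0, 1, 3}): φ is true.
  2 (successors {2, 5, 7}): φ is false.
  3 (successors {3, 5, 7}): φ is false.
  4 (successors {2, 4}): φ is false.
  5 (successors {1, 4, 5, 6}): φ is true.
  6 (successors {1, 2, 3, 6}): φ is true.
  7 (successors {2, 4, 7}): φ is false.
For instance, at 1:
  At 1: ◇(r → (s ∧ p)) is true, ◇r is true, so ◇(r → (s ∧ p)) ∧ ◇r is true.
    At 1: ◇(r → (s ∧ p)) requires r → (s ∧ p) at some successor in {0, 1, 3}.
      r → (s ∧ p) holds at 0, so ◇(r → (s ∧ p)) is true at 1.
    At 1: ◇r requires r at some successor in {0, 1, 3}.
      r holds at 1, so ◇r is true at 1.
Satisfying worlds: {0, 1, 5, 6}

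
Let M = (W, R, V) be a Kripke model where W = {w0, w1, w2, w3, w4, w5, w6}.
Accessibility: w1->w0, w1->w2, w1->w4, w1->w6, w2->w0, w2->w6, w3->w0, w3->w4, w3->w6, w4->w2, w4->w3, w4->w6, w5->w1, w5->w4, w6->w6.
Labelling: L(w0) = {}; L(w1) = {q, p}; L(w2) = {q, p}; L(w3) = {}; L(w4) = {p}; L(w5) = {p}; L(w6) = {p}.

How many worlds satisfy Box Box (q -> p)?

7

Let φ = Box Box (q -> p). Evaluate φ at each world:
  w0 (successors ∅): φ is true.
  w1 (successors {w0, w2, w4, w6}): φ is true.
  w2 (successors {w0, w6}): φ is true.
  w3 (successors {w0, w4, w6}): φ is true.
  w4 (successors {w2, w3, w6}): φ is true.
  w5 (successors {w1, w4}): φ is true.
  w6 (successors {w6}): φ is true.
For instance, at w4:
  At w4: Box Box (q -> p) requires Box (q -> p) at every successor {w2, w3, w6}.
      At w2: Box (q -> p) requires q -> p at every successor {w0, w6}.
        At w0: q -> p is true.
        At w6: q -> p is true.
      So Box (q -> p) is true at w2.
      At w3: Box (q -> p) requires q -> p at every successor {w0, w4, w6}.
        At w0: q -> p is true.
        At w4: q -> p is true.
        At w6: q -> p is true.
      So Box (q -> p) is true at w3.
      At w6: Box (q -> p) requires q -> p at every successor {w6}.
        At w6: q -> p is true.
      So Box (q -> p) is true at w6.
  So Box Box (q -> p) is true at w4.
Satisfying worlds: {w0, w1, w2, w3, w4, w5, w6}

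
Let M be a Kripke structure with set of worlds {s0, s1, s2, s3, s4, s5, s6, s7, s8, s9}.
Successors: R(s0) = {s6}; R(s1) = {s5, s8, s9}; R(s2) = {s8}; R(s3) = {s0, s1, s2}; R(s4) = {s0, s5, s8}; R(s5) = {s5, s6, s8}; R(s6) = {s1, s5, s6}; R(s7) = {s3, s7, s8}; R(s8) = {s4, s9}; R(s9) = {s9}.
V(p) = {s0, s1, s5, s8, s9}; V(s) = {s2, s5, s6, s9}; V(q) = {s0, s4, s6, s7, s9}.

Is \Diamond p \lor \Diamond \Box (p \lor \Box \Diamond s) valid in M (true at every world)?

Let φ = \Diamond p \lor \Diamond \Box (p \lor \Box \Diamond s). Evaluate φ at each world:
  s0 (successors {s6}): φ is true.
  s1 (successors {s5, s8, s9}): φ is true.
  s2 (successors {s8}): φ is true.
  s3 (successors {s0, s1, s2}): φ is true.
  s4 (successors {s0, s5, s8}): φ is true.
  s5 (successors {s5, s6, s8}): φ is true.
  s6 (successors {s1, s5, s6}): φ is true.
  s7 (successors {s3, s7, s8}): φ is true.
  s8 (successors {s4, s9}): φ is true.
  s9 (successors {s9}): φ is true.
For instance, at s1:
  At s1: \Diamond p is true, \Diamond \Box (p \lor \Box \Diamond s) is true, so \Diamond p \lor \Diamond \Box (p \lor \Box \Diamond s) is true.
    At s1: \Diamond p requires p at some successor in {s5, s8, s9}.
      p holds at s5, so \Diamond p is true at s1.
    At s1: \Diamond \Box (p \lor \Box \Diamond s) requires \Box (p \lor \Box \Diamond s) at some successor in {s5, s8, s9}.
      \Box (p \lor \Box \Diamond s) holds at s5, so \Diamond \Box (p \lor \Box \Diamond s) is true at s1.

Yes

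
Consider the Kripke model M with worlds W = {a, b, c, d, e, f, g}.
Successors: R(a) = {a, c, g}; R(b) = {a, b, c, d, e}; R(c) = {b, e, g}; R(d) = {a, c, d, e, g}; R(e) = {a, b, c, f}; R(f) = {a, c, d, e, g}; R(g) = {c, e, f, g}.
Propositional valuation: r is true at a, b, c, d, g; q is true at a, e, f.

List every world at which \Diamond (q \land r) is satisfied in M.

Let φ = \Diamond (q \land r). Evaluate φ at each world:
  a (successors {a, c, g}): φ is true.
  b (successors {a, b, c, d, e}): φ is true.
  c (successors {b, e, g}): φ is false.
  d (successors {a, c, d, e, g}): φ is true.
  e (successors {a, b, c, f}): φ is true.
  f (successors {a, c, d, e, g}): φ is true.
  g (successors {c, e, f, g}): φ is false.
For instance, at e:
  At e: \Diamond (q \land r) requires q \land r at some successor in {a, b, c, f}.
    q \land r holds at a, so \Diamond (q \land r) is true at e.
Satisfying worlds: {a, b, d, e, f}

a, b, d, e, f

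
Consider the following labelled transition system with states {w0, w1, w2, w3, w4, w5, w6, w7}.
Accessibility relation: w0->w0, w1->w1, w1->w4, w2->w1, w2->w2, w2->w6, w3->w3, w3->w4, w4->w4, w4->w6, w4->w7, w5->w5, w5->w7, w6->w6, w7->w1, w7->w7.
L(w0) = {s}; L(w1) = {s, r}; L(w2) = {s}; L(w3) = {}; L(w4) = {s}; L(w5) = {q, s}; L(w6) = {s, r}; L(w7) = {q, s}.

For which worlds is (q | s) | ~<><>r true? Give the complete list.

w0, w1, w2, w4, w5, w6, w7

Let φ = (q | s) | ~<><>r. Evaluate φ at each world:
  w0 (successors {w0}): φ is true.
  w1 (successors {w1, w4}): φ is true.
  w2 (successors {w1, w2, w6}): φ is true.
  w3 (successors {w3, w4}): φ is false.
  w4 (successors {w4, w6, w7}): φ is true.
  w5 (successors {w5, w7}): φ is true.
  w6 (successors {w6}): φ is true.
  w7 (successors {w1, w7}): φ is true.
For instance, at w1:
  At w1: q | s is true, ~<><>r is false, so (q | s) | ~<><>r is true.
    At w1: <><>r is true, so ~<><>r is false.
      At w1: <><>r requires <>r at some successor in {w1, w4}.
        <>r holds at w1, so <><>r is true at w1.
Satisfying worlds: {w0, w1, w2, w4, w5, w6, w7}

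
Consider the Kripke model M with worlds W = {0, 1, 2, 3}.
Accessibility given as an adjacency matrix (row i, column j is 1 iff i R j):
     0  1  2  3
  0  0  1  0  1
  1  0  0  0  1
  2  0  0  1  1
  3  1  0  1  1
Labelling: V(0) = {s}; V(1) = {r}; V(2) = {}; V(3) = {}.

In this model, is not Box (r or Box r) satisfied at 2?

At 2: Box (r or Box r) is false, so not Box (r or Box r) is true.
  At 2: Box (r or Box r) requires r or Box r at every successor {2, 3}.
    r or Box r fails at 2, so Box (r or Box r) is false at 2.
      At 2: r is false, Box r is false, so r or Box r is false.

Yes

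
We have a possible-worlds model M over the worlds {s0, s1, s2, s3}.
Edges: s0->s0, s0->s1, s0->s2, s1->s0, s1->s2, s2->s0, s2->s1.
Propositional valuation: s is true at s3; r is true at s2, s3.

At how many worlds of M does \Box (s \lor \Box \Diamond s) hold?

Let φ = \Box (s \lor \Box \Diamond s). Evaluate φ at each world:
  s0 (successors {s0, s1, s2}): φ is false.
  s1 (successors {s0, s2}): φ is false.
  s2 (successors {s0, s1}): φ is false.
  s3 (successors ∅): φ is true.
For instance, at s2:
  At s2: \Box (s \lor \Box \Diamond s) requires s \lor \Box \Diamond s at every successor {s0, s1}.
    s \lor \Box \Diamond s fails at s0, so \Box (s \lor \Box \Diamond s) is false at s2.
      At s0: s is false, \Box \Diamond s is false, so s \lor \Box \Diamond s is false.
Satisfying worlds: {s3}

1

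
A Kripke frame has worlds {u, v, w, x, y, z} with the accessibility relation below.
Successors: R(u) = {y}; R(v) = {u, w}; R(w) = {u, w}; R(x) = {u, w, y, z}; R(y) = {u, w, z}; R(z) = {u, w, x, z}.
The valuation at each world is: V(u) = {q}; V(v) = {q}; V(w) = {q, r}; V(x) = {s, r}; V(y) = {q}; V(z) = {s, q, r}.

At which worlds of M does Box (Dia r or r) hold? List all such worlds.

u

Recall that Box ψ holds at a world iff ψ holds at every accessible world, and Dia ψ holds iff ψ holds at some accessible world.
Let φ = Box (Dia r or r). Evaluate φ at each world:
  u (successors {y}): φ is true.
  v (successors {u, w}): φ is false.
  w (successors {u, w}): φ is false.
  x (successors {u, w, y, z}): φ is false.
  y (successors {u, w, z}): φ is false.
  z (successors {u, w, x, z}): φ is false.
For instance, at y:
  At y: Box (Dia r or r) requires Dia r or r at every successor {u, w, z}.
    Dia r or r fails at u, so Box (Dia r or r) is false at y.
      At u: Dia r is false, r is false, so Dia r or r is false.
Satisfying worlds: {u}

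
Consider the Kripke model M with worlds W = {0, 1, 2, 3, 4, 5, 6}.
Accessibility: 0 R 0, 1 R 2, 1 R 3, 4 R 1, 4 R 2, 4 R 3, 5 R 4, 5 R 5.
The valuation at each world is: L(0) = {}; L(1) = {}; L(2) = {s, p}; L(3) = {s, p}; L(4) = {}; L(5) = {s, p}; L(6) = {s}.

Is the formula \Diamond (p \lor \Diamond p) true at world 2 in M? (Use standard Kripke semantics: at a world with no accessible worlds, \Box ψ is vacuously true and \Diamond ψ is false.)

Recall that \Diamond ψ holds at a world iff ψ holds at some accessible world.
At 2: no accessible worlds, so \Diamond (p \lor \Diamond p) is false.

No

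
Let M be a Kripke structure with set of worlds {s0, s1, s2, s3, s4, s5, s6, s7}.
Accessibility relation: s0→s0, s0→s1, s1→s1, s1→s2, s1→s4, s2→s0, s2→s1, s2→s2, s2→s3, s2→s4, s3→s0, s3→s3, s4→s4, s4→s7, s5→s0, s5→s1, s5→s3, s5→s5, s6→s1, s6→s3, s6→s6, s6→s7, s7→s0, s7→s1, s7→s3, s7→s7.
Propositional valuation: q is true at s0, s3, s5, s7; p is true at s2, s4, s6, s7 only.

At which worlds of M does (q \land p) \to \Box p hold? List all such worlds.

Recall that \Box ψ holds at a world iff ψ holds at every accessible world, and \Diamond ψ holds iff ψ holds at some accessible world.
Let φ = (q \land p) \to \Box p. Evaluate φ at each world:
  s0 (successors {s0, s1}): φ is true.
  s1 (successors {s1, s2, s4}): φ is true.
  s2 (successors {s0, s1, s2, s3, s4}): φ is true.
  s3 (successors {s0, s3}): φ is true.
  s4 (successors {s4, s7}): φ is true.
  s5 (successors {s0, s1, s3, s5}): φ is true.
  s6 (successors {s1, s3, s6, s7}): φ is true.
  s7 (successors {s0, s1, s3, s7}): φ is false.
For instance, at s2:
  At s2: q \land p is false, \Box p is false, so (q \land p) \to \Box p is true.
    At s2: \Box p requires p at every successor {s0, s1, s2, s3, s4}.
      p fails at s0, so \Box p is false at s2.
Satisfying worlds: {s0, s1, s2, s3, s4, s5, s6}

s0, s1, s2, s3, s4, s5, s6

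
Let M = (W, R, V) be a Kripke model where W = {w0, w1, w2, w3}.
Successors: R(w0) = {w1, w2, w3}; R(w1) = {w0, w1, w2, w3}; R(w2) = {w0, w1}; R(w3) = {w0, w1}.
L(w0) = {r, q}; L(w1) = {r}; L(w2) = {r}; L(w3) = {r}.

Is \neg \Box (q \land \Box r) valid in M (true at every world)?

Let φ = \neg \Box (q \land \Box r). Evaluate φ at each world:
  w0 (successors {w1, w2, w3}): φ is true.
  w1 (successors {w0, w1, w2, w3}): φ is true.
  w2 (successors {w0, w1}): φ is true.
  w3 (successors {w0, w1}): φ is true.
For instance, at w3:
  At w3: \Box (q \land \Box r) is false, so \neg \Box (q \land \Box r) is true.
    At w3: \Box (q \land \Box r) requires q \land \Box r at every successor {w0, w1}.
      q \land \Box r fails at w1, so \Box (q \land \Box r) is false at w3.

Yes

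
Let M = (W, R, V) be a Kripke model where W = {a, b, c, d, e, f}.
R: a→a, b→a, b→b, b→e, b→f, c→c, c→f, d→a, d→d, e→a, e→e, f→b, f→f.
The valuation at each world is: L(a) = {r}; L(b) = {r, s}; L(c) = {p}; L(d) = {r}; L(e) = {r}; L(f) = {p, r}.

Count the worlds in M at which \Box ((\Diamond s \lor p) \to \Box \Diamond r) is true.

6

Recall that \Box ψ holds at a world iff ψ holds at every accessible world, and \Diamond ψ holds iff ψ holds at some accessible world.
Let φ = \Box ((\Diamond s \lor p) \to \Box \Diamond r). Evaluate φ at each world:
  a (successors {a}): φ is true.
  b (successors {a, b, e, f}): φ is true.
  c (successors {c, f}): φ is true.
  d (successors {a, d}): φ is true.
  e (successors {a, e}): φ is true.
  f (successors {b, f}): φ is true.
For instance, at b:
  At b: \Box ((\Diamond s \lor p) \to \Box \Diamond r) requires (\Diamond s \lor p) \to \Box \Diamond r at every successor {a, b, e, f}.
    At a: (\Diamond s \lor p) \to \Box \Diamond r is true.
    At b: (\Diamond s \lor p) \to \Box \Diamond r is true.
    At e: (\Diamond s \lor p) \to \Box \Diamond r is true.
    At f: (\Diamond s \lor p) \to \Box \Diamond r is true.
  So \Box ((\Diamond s \lor p) \to \Box \Diamond r) is true at b.
Satisfying worlds: {a, b, c, d, e, f}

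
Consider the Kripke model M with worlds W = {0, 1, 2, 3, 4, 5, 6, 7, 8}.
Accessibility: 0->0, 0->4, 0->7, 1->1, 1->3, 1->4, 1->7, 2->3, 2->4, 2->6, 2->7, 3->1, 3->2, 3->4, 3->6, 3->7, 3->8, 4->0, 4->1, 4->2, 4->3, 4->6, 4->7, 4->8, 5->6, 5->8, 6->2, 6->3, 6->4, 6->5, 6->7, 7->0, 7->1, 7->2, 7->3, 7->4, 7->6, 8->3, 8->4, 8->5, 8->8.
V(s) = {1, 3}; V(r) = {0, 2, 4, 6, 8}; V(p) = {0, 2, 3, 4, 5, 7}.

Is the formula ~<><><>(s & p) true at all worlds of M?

No

Let φ = ~<><><>(s & p). Evaluate φ at each world:
  0 (successors {0, 4, 7}): φ is false.
  1 (successors {1, 3, 4, 7}): φ is false.
  2 (successors {3, 4, 6, 7}): φ is false.
  3 (successors {1, 2, 4, 6, 7, 8}): φ is false.
  4 (successors {0, 1, 2, 3, 6, 7, 8}): φ is false.
  5 (successors {6, 8}): φ is false.
  6 (successors {2, 3, 4, 5, 7}): φ is false.
  7 (successors {0, 1, 2, 3, 4, 6}): φ is false.
  8 (successors {3, 4, 5, 8}): φ is false.
Detail at 0 (counterexample):
  At 0: <><><>(s & p) is true, so ~<><><>(s & p) is false.
    At 0: <><><>(s & p) requires <><>(s & p) at some successor in {0, 4, 7}.
      <><>(s & p) holds at 0, so <><><>(s & p) is true at 0.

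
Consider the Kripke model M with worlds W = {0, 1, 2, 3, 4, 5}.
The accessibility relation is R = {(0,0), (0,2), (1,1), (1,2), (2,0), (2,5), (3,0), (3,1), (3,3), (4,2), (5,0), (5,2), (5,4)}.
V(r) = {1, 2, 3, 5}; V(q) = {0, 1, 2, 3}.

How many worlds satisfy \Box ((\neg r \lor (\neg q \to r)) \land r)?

Recall that \Box ψ holds at a world iff ψ holds at every accessible world, and \Diamond ψ holds iff ψ holds at some accessible world.
Let φ = \Box ((\neg r \lor (\neg q \to r)) \land r). Evaluate φ at each world:
  0 (successors {0, 2}): φ is false.
  1 (successors {1, 2}): φ is true.
  2 (successors {0, 5}): φ is false.
  3 (successors {0, 1, 3}): φ is false.
  4 (successors {2}): φ is true.
  5 (successors {0, 2, 4}): φ is false.
For instance, at 3:
  At 3: \Box ((\neg r \lor (\neg q \to r)) \land r) requires (\neg r \lor (\neg q \to r)) \land r at every successor {0, 1, 3}.
    (\neg r \lor (\neg q \to r)) \land r fails at 0, so \Box ((\neg r \lor (\neg q \to r)) \land r) is false at 3.
Satisfying worlds: {1, 4}

2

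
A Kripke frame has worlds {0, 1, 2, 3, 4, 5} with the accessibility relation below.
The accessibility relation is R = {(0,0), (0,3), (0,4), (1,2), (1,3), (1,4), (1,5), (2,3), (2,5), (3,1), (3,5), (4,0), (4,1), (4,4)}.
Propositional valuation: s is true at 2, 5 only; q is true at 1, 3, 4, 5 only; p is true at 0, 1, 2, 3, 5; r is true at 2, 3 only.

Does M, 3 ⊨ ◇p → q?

At 3: ◇p is true, q is true, so ◇p → q is true.
  At 3: ◇p requires p at some successor in {1, 5}.
    p holds at 1, so ◇p is true at 3.

Yes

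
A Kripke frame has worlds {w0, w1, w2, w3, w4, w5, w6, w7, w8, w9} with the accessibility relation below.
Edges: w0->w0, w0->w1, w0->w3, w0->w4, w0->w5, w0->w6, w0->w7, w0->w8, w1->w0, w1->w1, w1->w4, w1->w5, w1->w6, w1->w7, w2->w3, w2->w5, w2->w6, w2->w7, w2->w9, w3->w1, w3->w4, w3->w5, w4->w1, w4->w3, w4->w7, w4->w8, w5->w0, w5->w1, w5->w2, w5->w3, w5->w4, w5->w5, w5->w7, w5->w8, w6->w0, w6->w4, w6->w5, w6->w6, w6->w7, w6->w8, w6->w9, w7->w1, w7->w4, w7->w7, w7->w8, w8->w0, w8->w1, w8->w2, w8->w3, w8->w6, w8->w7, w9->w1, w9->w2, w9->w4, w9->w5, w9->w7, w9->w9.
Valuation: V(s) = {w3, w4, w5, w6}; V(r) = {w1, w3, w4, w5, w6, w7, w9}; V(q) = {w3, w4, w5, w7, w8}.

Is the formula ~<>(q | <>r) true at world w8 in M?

Recall that <>ψ holds at a world iff ψ holds at some accessible world.
At w8: <>(q | <>r) is true, so ~<>(q | <>r) is false.
  At w8: <>(q | <>r) requires q | <>r at some successor in {w0, w1, w2, w3, w6, w7}.
    q | <>r holds at w0, so <>(q | <>r) is true at w8.
      At w0: q is false, <>r is true, so q | <>r is true.

No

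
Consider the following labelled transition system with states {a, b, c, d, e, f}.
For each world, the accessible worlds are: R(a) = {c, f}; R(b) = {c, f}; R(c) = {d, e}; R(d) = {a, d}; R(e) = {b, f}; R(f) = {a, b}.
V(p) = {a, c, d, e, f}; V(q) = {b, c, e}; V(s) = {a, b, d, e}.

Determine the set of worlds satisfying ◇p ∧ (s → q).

b, c, e, f

Recall that ◇ψ holds at a world iff ψ holds at some accessible world.
Let φ = ◇p ∧ (s → q). Evaluate φ at each world:
  a (successors {c, f}): φ is false.
  b (successors {c, f}): φ is true.
  c (successors {d, e}): φ is true.
  d (successors {a, d}): φ is false.
  e (successors {b, f}): φ is true.
  f (successors {a, b}): φ is true.
For instance, at b:
  At b: ◇p is true, s → q is true, so ◇p ∧ (s → q) is true.
    At b: ◇p requires p at some successor in {c, f}.
      p holds at c, so ◇p is true at b.
Satisfying worlds: {b, c, e, f}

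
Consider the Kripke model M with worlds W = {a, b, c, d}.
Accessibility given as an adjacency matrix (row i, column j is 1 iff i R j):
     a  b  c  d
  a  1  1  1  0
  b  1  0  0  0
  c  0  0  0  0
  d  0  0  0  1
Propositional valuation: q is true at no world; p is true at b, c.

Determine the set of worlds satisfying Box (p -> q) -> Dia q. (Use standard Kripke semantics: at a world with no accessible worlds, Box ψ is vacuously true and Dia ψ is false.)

a

Let φ = Box (p -> q) -> Dia q. Evaluate φ at each world:
  a (successors {a, b, c}): φ is true.
  b (successors {a}): φ is false.
  c (successors ∅): φ is false.
  d (successors {d}): φ is false.
For instance, at a:
  At a: Box (p -> q) is false, Dia q is false, so Box (p -> q) -> Dia q is true.
    At a: Box (p -> q) requires p -> q at every successor {a, b, c}.
      p -> q fails at b, so Box (p -> q) is false at a.
    At a: Dia q requires q at some successor in {a, b, c}.
      At a: q is false.
      At b: q is false.
      At c: q is false.
    So Dia q is false at a.
Satisfying worlds: {a}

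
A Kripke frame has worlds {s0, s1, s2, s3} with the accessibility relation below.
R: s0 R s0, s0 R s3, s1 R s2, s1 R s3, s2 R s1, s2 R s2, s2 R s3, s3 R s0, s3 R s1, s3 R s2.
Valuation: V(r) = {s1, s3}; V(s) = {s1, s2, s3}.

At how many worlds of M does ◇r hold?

Let φ = ◇r. Evaluate φ at each world:
  s0 (successors {s0, s3}): φ is true.
  s1 (successors {s2, s3}): φ is true.
  s2 (successors {s1, s2, s3}): φ is true.
  s3 (successors {s0, s1, s2}): φ is true.
For instance, at s3:
  At s3: ◇r requires r at some successor in {s0, s1, s2}.
    r holds at s1, so ◇r is true at s3.
Satisfying worlds: {s0, s1, s2, s3}

4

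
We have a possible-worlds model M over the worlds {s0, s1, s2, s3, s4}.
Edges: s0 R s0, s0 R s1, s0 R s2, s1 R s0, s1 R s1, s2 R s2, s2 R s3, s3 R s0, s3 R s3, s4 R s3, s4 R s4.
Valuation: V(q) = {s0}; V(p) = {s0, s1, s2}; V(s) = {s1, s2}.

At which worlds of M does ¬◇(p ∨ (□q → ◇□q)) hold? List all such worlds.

Let φ = ¬◇(p ∨ (□q → ◇□q)). Evaluate φ at each world:
  s0 (successors {s0, s1, s2}): φ is false.
  s1 (successors {s0, s1}): φ is false.
  s2 (successors {s2, s3}): φ is false.
  s3 (successors {s0, s3}): φ is false.
  s4 (successors {s3, s4}): φ is false.
For instance, at s4:
  At s4: ◇(p ∨ (□q → ◇□q)) is true, so ¬◇(p ∨ (□q → ◇□q)) is false.
    At s4: ◇(p ∨ (□q → ◇□q)) requires p ∨ (□q → ◇□q) at some successor in {s3, s4}.
      p ∨ (□q → ◇□q) holds at s3, so ◇(p ∨ (□q → ◇□q)) is true at s4.
Satisfying worlds: none.

none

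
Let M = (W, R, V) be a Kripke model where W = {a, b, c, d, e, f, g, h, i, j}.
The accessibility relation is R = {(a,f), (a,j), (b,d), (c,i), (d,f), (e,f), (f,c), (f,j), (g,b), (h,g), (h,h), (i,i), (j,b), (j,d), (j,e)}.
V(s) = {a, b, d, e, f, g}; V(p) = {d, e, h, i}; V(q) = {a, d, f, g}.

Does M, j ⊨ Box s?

At j: Box s requires s at every successor {b, d, e}.
  At b: s is true.
  At d: s is true.
  At e: s is true.
So Box s is true at j.

Yes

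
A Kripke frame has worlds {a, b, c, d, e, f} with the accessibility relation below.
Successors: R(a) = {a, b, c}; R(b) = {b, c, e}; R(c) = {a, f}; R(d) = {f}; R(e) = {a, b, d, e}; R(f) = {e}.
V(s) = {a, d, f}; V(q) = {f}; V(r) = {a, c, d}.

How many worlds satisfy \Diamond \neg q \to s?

Let φ = \Diamond \neg q \to s. Evaluate φ at each world:
  a (successors {a, b, c}): φ is true.
  b (successors {b, c, e}): φ is false.
  c (successors {a, f}): φ is false.
  d (successors {f}): φ is true.
  e (successors {a, b, d, e}): φ is false.
  f (successors {e}): φ is true.
For instance, at e:
  At e: \Diamond \neg q is true, s is false, so \Diamond \neg q \to s is false.
    At e: \Diamond \neg q requires \neg q at some successor in {a, b, d, e}.
      \neg q holds at a, so \Diamond \neg q is true at e.
Satisfying worlds: {a, d, f}

3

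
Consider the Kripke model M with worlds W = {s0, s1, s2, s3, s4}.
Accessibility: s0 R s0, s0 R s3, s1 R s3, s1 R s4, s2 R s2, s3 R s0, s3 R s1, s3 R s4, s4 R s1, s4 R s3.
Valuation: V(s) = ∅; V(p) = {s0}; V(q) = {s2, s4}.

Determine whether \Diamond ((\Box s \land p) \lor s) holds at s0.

No

At s0: \Diamond ((\Box s \land p) \lor s) requires (\Box s \land p) \lor s at some successor in {s0, s3}.
  At s0: (\Box s \land p) \lor s is false.
  At s3: (\Box s \land p) \lor s is false.
So \Diamond ((\Box s \land p) \lor s) is false at s0.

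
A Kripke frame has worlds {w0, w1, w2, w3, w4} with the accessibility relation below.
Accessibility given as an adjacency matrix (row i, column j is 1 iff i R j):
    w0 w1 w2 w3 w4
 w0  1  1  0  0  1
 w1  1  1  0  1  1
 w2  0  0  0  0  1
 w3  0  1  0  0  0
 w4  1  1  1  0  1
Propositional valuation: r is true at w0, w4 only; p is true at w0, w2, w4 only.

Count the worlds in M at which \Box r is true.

1

Recall that \Box ψ holds at a world iff ψ holds at every accessible world, and \Diamond ψ holds iff ψ holds at some accessible world.
Let φ = \Box r. Evaluate φ at each world:
  w0 (successors {w0, w1, w4}): φ is false.
  w1 (successors {w0, w1, w3, w4}): φ is false.
  w2 (successors {w4}): φ is true.
  w3 (successors {w1}): φ is false.
  w4 (successors {w0, w1, w2, w4}): φ is false.
For instance, at w2:
  At w2: \Box r requires r at every successor {w4}.
    At w4: r is true.
  So \Box r is true at w2.
Satisfying worlds: {w2}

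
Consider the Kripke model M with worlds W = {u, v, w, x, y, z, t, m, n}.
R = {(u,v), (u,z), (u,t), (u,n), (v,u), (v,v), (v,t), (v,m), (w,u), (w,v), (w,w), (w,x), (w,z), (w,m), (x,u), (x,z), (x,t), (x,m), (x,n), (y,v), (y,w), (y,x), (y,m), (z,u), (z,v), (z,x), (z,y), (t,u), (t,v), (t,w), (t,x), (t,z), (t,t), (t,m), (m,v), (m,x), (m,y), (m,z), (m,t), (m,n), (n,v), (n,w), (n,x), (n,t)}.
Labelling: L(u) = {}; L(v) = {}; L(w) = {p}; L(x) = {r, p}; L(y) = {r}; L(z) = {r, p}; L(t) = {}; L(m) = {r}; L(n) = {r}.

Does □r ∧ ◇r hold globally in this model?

Let φ = □r ∧ ◇r. Evaluate φ at each world:
  u (successors {v, z, t, n}): φ is false.
  v (successors {u, v, t, m}): φ is false.
  w (successors {u, v, w, x, z, m}): φ is false.
  x (successors {u, z, t, m, n}): φ is false.
  y (successors {v, w, x, m}): φ is false.
  z (successors {u, v, x, y}): φ is false.
  t (successors {u, v, w, x, z, t, m}): φ is false.
  m (successors {v, x, y, z, t, n}): φ is false.
  n (successors {v, w, x, t}): φ is false.
Detail at u (counterexample):
  At u: □r is false, ◇r is true, so □r ∧ ◇r is false.
    At u: □r requires r at every successor {v, z, t, n}.
      r fails at v, so □r is false at u.
    At u: ◇r requires r at some successor in {v, z, t, n}.
      r holds at z, so ◇r is true at u.

No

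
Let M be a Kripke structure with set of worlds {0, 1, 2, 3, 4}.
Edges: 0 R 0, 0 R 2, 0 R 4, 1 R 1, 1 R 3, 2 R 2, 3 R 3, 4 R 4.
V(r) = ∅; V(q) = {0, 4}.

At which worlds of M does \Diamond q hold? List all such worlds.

Let φ = \Diamond q. Evaluate φ at each world:
  0 (successors {0, 2, 4}): φ is true.
  1 (successors {1, 3}): φ is false.
  2 (successors {2}): φ is false.
  3 (successors {3}): φ is false.
  4 (successors {4}): φ is true.
For instance, at 2:
  At 2: \Diamond q requires q at some successor in {2}.
    At 2: q is false.
  So \Diamond q is false at 2.
Satisfying worlds: {0, 4}

0, 4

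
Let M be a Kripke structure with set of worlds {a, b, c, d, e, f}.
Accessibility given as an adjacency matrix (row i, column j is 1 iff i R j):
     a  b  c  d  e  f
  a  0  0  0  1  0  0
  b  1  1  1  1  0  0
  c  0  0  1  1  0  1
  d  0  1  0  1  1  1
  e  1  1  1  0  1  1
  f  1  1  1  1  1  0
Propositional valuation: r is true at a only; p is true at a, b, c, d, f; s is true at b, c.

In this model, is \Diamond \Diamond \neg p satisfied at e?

Yes

At e: \Diamond \Diamond \neg p requires \Diamond \neg p at some successor in {a, b, c, e, f}.
  \Diamond \neg p holds at e, so \Diamond \Diamond \neg p is true at e.
    At e: \Diamond \neg p requires \neg p at some successor in {a, b, c, e, f}.
      \neg p holds at e, so \Diamond \neg p is true at e.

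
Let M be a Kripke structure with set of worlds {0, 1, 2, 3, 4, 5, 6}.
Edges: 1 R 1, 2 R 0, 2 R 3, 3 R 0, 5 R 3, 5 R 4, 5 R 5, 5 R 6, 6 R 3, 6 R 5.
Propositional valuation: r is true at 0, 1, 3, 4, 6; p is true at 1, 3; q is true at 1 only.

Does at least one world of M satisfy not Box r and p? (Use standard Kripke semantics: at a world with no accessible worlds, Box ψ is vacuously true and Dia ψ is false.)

No

Let φ = not Box r and p. Evaluate φ at each world:
  0 (successors ∅): φ is false.
  1 (successors {1}): φ is false.
  2 (successors {0, 3}): φ is false.
  3 (successors {0}): φ is false.
  4 (successors ∅): φ is false.
  5 (successors {3, 4, 5, 6}): φ is false.
  6 (successors {3, 5}): φ is false.
For instance, at 3:
  At 3: not Box r is false, p is true, so not Box r and p is false.
    At 3: Box r is true, so not Box r is false.
      At 3: Box r requires r at every successor {0}.
        At 0: r is true.
      So Box r is true at 3.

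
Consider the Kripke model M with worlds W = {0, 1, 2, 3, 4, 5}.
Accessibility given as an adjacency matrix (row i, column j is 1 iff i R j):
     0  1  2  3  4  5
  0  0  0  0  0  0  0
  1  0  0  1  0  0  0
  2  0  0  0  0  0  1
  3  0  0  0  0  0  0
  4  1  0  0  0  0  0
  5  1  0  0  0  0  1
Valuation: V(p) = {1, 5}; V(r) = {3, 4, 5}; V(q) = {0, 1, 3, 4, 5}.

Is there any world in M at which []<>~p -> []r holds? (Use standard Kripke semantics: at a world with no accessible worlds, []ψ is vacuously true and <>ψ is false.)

Recall that []ψ holds at a world iff ψ holds at every accessible world, and <>ψ holds iff ψ holds at some accessible world.
Let φ = []<>~p -> []r. Evaluate φ at each world:
  0 (successors ∅): φ is true.
  1 (successors {2}): φ is true.
  2 (successors {5}): φ is true.
  3 (successors ∅): φ is true.
  4 (successors {0}): φ is true.
  5 (successors {0, 5}): φ is true.
Detail at 0 (witness):
  At 0: []<>~p is true, []r is true, so []<>~p -> []r is true.
    At 0: no accessible worlds, so []<>~p holds vacuously.
    At 0: no accessible worlds, so []r holds vacuously.

Yes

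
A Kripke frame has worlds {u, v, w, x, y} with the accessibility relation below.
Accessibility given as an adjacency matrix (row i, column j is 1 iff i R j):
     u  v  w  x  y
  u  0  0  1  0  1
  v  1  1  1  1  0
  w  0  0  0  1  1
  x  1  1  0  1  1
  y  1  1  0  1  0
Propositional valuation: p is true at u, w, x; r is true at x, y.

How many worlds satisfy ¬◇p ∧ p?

Let φ = ¬◇p ∧ p. Evaluate φ at each world:
  u (successors {w, y}): φ is false.
  v (successors {u, v, w, x}): φ is false.
  w (successors {x, y}): φ is false.
  x (successors {u, v, x, y}): φ is false.
  y (successors {u, v, x}): φ is false.
For instance, at w:
  At w: ¬◇p is false, p is true, so ¬◇p ∧ p is false.
    At w: ◇p is true, so ¬◇p is false.
      At w: ◇p requires p at some successor in {x, y}.
        p holds at x, so ◇p is true at w.
Satisfying worlds: none.

0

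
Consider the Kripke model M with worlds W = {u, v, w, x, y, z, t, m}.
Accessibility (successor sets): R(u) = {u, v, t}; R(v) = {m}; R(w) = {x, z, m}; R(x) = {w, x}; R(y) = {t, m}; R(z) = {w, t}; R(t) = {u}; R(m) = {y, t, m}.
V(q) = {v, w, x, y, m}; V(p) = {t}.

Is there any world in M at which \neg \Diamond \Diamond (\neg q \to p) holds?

No

Let φ = \neg \Diamond \Diamond (\neg q \to p). Evaluate φ at each world:
  u (successors {u, v, t}): φ is false.
  v (successors {m}): φ is false.
  w (successors {x, z, m}): φ is false.
  x (successors {w, x}): φ is false.
  y (successors {t, m}): φ is false.
  z (successors {w, t}): φ is false.
  t (successors {u}): φ is false.
  m (successors {y, t, m}): φ is false.
For instance, at w:
  At w: \Diamond \Diamond (\neg q \to p) is true, so \neg \Diamond \Diamond (\neg q \to p) is false.
    At w: \Diamond \Diamond (\neg q \to p) requires \Diamond (\neg q \to p) at some successor in {x, z, m}.
      \Diamond (\neg q \to p) holds at x, so \Diamond \Diamond (\neg q \to p) is true at w.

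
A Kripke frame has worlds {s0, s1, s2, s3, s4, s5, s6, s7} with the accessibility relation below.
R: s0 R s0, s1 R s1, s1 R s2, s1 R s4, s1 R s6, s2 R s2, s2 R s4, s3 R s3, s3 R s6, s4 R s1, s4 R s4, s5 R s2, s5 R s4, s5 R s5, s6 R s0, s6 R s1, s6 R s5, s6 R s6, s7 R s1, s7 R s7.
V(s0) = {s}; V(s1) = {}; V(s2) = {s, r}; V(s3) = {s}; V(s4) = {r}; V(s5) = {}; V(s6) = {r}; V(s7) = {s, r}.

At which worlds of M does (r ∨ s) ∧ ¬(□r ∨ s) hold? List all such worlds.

Let φ = (r ∨ s) ∧ ¬(□r ∨ s). Evaluate φ at each world:
  s0 (successors {s0}): φ is false.
  s1 (successors {s1, s2, s4, s6}): φ is false.
  s2 (successors {s2, s4}): φ is false.
  s3 (successors {s3, s6}): φ is false.
  s4 (successors {s1, s4}): φ is true.
  s5 (successors {s2, s4, s5}): φ is false.
  s6 (successors {s0, s1, s5, s6}): φ is true.
  s7 (successors {s1, s7}): φ is false.
For instance, at s0:
  At s0: r ∨ s is true, ¬(□r ∨ s) is false, so (r ∨ s) ∧ ¬(□r ∨ s) is false.
    At s0: □r ∨ s is true, so ¬(□r ∨ s) is false.
      At s0: □r is false, s is true, so □r ∨ s is true.
Satisfying worlds: {s4, s6}

s4, s6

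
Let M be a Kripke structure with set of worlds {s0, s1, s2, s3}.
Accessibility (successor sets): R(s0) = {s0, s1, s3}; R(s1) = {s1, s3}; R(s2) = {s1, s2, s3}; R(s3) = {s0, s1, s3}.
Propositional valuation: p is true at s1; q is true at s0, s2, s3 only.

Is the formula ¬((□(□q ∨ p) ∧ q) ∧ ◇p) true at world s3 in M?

Recall that □ψ holds at a world iff ψ holds at every accessible world, and ◇ψ holds iff ψ holds at some accessible world.
At s3: (□(□q ∨ p) ∧ q) ∧ ◇p is false, so ¬((□(□q ∨ p) ∧ q) ∧ ◇p) is true.
  At s3: □(□q ∨ p) ∧ q is false, ◇p is true, so (□(□q ∨ p) ∧ q) ∧ ◇p is false.
    At s3: □(□q ∨ p) is false, q is true, so □(□q ∨ p) ∧ q is false.
      At s3: □(□q ∨ p) requires □q ∨ p at every successor {s0, s1, s3}.
        □q ∨ p fails at s0, so □(□q ∨ p) is false at s3.
    At s3: ◇p requires p at some successor in {s0, s1, s3}.
      p holds at s1, so ◇p is true at s3.

Yes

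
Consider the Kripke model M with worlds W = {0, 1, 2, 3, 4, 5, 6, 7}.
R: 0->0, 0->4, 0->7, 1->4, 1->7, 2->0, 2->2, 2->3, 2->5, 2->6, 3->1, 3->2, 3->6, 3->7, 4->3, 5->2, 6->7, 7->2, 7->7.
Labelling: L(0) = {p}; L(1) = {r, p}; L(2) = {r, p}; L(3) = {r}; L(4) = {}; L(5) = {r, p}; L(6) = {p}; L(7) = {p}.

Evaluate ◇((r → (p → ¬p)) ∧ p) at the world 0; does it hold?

At 0: ◇((r → (p → ¬p)) ∧ p) requires (r → (p → ¬p)) ∧ p at some successor in {0, 4, 7}.
  (r → (p → ¬p)) ∧ p holds at 0, so ◇((r → (p → ¬p)) ∧ p) is true at 0.

Yes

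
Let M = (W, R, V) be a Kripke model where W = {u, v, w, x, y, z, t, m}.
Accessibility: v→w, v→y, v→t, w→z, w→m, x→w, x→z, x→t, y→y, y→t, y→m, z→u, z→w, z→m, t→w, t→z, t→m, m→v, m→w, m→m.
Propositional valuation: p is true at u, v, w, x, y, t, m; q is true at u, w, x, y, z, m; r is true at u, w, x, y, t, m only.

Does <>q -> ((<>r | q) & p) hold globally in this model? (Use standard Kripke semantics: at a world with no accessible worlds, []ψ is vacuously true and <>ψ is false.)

No

Let φ = <>q -> ((<>r | q) & p). Evaluate φ at each world:
  u (successors ∅): φ is true.
  v (successors {w, y, t}): φ is true.
  w (successors {z, m}): φ is true.
  x (successors {w, z, t}): φ is true.
  y (successors {y, t, m}): φ is true.
  z (successors {u, w, m}): φ is false.
  t (successors {w, z, m}): φ is true.
  m (successors {v, w, m}): φ is true.
Detail at z (counterexample):
  At z: <>q is true, (<>r | q) & p is false, so <>q -> ((<>r | q) & p) is false.
    At z: <>q requires q at some successor in {u, w, m}.
      q holds at u, so <>q is true at z.
    At z: <>r | q is true, p is false, so (<>r | q) & p is false.
      At z: <>r is true, q is true, so <>r | q is true.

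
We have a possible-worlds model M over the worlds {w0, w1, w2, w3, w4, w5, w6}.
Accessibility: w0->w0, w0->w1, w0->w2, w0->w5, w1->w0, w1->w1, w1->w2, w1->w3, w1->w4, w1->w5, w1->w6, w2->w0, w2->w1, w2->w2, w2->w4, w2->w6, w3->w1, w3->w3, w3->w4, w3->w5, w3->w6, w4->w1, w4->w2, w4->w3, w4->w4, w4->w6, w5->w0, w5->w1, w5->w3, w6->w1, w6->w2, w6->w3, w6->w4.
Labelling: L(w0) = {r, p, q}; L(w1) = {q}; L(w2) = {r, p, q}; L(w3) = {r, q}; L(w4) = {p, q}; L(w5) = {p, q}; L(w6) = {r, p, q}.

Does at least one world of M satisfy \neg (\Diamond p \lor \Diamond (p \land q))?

No

Recall that \Diamond ψ holds at a world iff ψ holds at some accessible world.
Let φ = \neg (\Diamond p \lor \Diamond (p \land q)). Evaluate φ at each world:
  w0 (successors {w0, w1, w2, w5}): φ is false.
  w1 (successors {w0, w1, w2, w3, w4, w5, w6}): φ is false.
  w2 (successors {w0, w1, w2, w4, w6}): φ is false.
  w3 (successors {w1, w3, w4, w5, w6}): φ is false.
  w4 (successors {w1, w2, w3, w4, w6}): φ is false.
  w5 (successors {w0, w1, w3}): φ is false.
  w6 (successors {w1, w2, w3, w4}): φ is false.
For instance, at w1:
  At w1: \Diamond p \lor \Diamond (p \land q) is true, so \neg (\Diamond p \lor \Diamond (p \land q)) is false.
    At w1: \Diamond p is true, \Diamond (p \land q) is true, so \Diamond p \lor \Diamond (p \land q) is true.
      At w1: \Diamond p requires p at some successor in {w0, w1, w2, w3, w4, w5, w6}.
        p holds at w0, so \Diamond p is true at w1.
      At w1: \Diamond (p \land q) requires p \land q at some successor in {w0, w1, w2, w3, w4, w5, w6}.
        p \land q holds at w0, so \Diamond (p \land q) is true at w1.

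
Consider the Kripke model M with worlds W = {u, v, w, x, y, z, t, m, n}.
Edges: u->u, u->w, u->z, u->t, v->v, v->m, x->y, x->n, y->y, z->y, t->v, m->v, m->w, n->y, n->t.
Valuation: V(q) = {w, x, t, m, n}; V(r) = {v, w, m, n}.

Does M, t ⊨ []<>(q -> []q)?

Yes

At t: []<>(q -> []q) requires <>(q -> []q) at every successor {v}.
    At v: <>(q -> []q) requires q -> []q at some successor in {v, m}.
      q -> []q holds at v, so <>(q -> []q) is true at v.
So []<>(q -> []q) is true at t.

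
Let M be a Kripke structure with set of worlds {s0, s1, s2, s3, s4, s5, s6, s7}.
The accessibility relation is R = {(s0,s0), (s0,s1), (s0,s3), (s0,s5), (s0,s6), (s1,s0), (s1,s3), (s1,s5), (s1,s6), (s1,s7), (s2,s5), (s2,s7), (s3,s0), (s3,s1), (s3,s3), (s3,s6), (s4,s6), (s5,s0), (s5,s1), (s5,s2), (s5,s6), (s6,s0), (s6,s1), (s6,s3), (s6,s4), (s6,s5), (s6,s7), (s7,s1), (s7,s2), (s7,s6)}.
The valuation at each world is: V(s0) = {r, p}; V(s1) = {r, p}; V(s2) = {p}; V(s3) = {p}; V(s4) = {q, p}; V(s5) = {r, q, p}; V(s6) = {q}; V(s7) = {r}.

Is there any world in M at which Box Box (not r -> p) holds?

Yes

Let φ = Box Box (not r -> p). Evaluate φ at each world:
  s0 (successors {s0, s1, s3, s5, s6}): φ is false.
  s1 (successors {s0, s3, s5, s6, s7}): φ is false.
  s2 (successors {s5, s7}): φ is false.
  s3 (successors {s0, s1, s3, s6}): φ is false.
  s4 (successors {s6}): φ is true.
  s5 (successors {s0, s1, s2, s6}): φ is false.
  s6 (successors {s0, s1, s3, s4, s5, s7}): φ is false.
  s7 (successors {s1, s2, s6}): φ is false.
Detail at s4 (witness):
  At s4: Box Box (not r -> p) requires Box (not r -> p) at every successor {s6}.
      At s6: Box (not r -> p) requires not r -> p at every successor {s0, s1, s3, s4, s5, s7}.
        At s0: not r -> p is true.
        At s1: not r -> p is true.
        At s3: not r -> p is true.
        At s4: not r -> p is true.
        At s5: not r -> p is true.
        At s7: not r -> p is true.
      So Box (not r -> p) is true at s6.
  So Box Box (not r -> p) is true at s4.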